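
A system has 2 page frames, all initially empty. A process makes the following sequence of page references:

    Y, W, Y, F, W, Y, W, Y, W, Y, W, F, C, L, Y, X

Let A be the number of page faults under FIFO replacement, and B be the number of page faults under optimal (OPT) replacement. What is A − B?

Under FIFO: F F . F . F F . . . . F F F F F → 10 faults.
Under OPT: F F . F . F . . . . . F F F . F → 8 faults.
A − B = 10 − 8 = 2.

2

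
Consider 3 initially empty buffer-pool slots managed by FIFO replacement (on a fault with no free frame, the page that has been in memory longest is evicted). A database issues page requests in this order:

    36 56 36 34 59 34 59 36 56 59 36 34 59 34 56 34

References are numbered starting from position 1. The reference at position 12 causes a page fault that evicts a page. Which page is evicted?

pos 1: 36 → fault, frames (36)
pos 2: 56 → fault, frames (36 56)
pos 3: 36 → hit
pos 4: 34 → fault, frames (36 56 34)
pos 5: 59 → fault, evict 36, frames (56 34 59)
pos 6: 34 → hit
pos 7: 59 → hit
pos 8: 36 → fault, evict 56, frames (34 59 36)
pos 9: 56 → fault, evict 34, frames (59 36 56)
pos 10: 59 → hit
pos 11: 36 → hit
pos 12: 34 → fault, evict 59, frames (36 56 34)
At position 12, page 59 is evicted.

59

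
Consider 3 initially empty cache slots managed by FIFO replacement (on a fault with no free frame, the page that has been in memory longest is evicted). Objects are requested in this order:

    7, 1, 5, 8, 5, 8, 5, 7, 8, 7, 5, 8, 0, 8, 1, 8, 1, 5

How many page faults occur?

7 → fault, frames [7]
1 → fault, frames [7, 1]
5 → fault, frames [7, 1, 5]
8 → fault, evict 7, frames [1, 5, 8]
5 → hit
8 → hit
5 → hit
7 → fault, evict 1, frames [5, 8, 7]
8 → hit
7 → hit
5 → hit
8 → hit
0 → fault, evict 5, frames [8, 7, 0]
8 → hit
1 → fault, evict 8, frames [7, 0, 1]
8 → fault, evict 7, frames [0, 1, 8]
1 → hit
5 → fault, evict 0, frames [1, 8, 5]
Page faults: 9.

9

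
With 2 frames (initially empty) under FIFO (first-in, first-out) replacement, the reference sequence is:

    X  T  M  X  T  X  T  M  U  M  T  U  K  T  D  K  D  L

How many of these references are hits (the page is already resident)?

7

X → fault, frames (X)
T → fault, frames (X T)
M → fault, evict X, frames (T M)
X → fault, evict T, frames (M X)
T → fault, evict M, frames (X T)
X → hit
T → hit
M → fault, evict X, frames (T M)
U → fault, evict T, frames (M U)
M → hit
T → fault, evict M, frames (U T)
U → hit
K → fault, evict U, frames (T K)
T → hit
D → fault, evict T, frames (K D)
K → hit
D → hit
L → fault, evict K, frames (D L)
Hits: 7.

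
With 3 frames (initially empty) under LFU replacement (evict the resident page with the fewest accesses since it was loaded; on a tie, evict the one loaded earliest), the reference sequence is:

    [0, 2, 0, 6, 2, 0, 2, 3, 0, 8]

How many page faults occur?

0 → miss, frames {0}
2 → miss, frames {0,2}
0 → hit
6 → miss, frames {0,2,6}
2 → hit
0 → hit
2 → hit
3 → miss, evict 6, frames {0,2,3}
0 → hit
8 → miss, evict 3, frames {0,2,8}
Page faults: 5.

5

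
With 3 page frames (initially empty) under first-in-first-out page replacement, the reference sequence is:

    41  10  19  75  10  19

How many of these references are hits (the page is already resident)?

2

41 → fault, frames {41}
10 → fault, frames {41,10}
19 → fault, frames {41,10,19}
75 → fault, evict 41, frames {10,19,75}
10 → hit
19 → hit
Hits: 2.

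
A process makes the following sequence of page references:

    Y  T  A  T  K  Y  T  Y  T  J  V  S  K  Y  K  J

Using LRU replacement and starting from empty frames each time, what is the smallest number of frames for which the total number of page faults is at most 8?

6

f=1: 16 faults
f=2: 12 faults
f=3: 11 faults
f=4: 10 faults
f=5: 9 faults
f=6: 7 faults
f=7: 7 faults
Smallest f with faults ≤ 8 is 6.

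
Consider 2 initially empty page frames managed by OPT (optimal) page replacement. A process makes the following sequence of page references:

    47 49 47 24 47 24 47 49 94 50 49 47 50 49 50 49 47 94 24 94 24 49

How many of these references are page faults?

12

47 -> fault, frames {47}
49 -> fault, frames {47,49}
47 -> hit
24 -> fault, evict 49, frames {47,24}
47 -> hit
24 -> hit
47 -> hit
49 -> fault, evict 24, frames {47,49}
94 -> fault, evict 47, frames {49,94}
50 -> fault, evict 94, frames {49,50}
49 -> hit
47 -> fault, evict 49, frames {50,47}
50 -> hit
49 -> fault, evict 47, frames {50,49}
50 -> hit
49 -> hit
47 -> fault, evict 50, frames {49,47}
94 -> fault, evict 47, frames {49,94}
24 -> fault, evict 49, frames {94,24}
94 -> hit
24 -> hit
49 -> fault, evict 24, frames {94,49}
Page faults: 12.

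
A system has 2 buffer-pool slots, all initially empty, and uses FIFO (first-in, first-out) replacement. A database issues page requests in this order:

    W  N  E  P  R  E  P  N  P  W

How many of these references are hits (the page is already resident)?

1

W → miss, frames (W)
N → miss, frames (W N)
E → miss, evict W, frames (N E)
P → miss, evict N, frames (E P)
R → miss, evict E, frames (P R)
E → miss, evict P, frames (R E)
P → miss, evict R, frames (E P)
N → miss, evict E, frames (P N)
P → hit
W → miss, evict P, frames (N W)
Hits: 1.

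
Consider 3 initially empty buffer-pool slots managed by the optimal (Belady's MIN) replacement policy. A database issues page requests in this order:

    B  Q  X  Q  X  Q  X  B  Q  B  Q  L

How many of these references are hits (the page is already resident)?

B -> miss, frames (B)
Q -> miss, frames (B Q)
X -> miss, frames (B Q X)
Q -> hit
X -> hit
Q -> hit
X -> hit
B -> hit
Q -> hit
B -> hit
Q -> hit
L -> miss, evict X, frames (B Q L)
Hits: 8.

8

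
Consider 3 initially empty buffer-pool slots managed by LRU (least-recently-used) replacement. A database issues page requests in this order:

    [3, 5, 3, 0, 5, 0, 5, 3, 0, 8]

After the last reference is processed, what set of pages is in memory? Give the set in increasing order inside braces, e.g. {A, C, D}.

{0, 3, 8}

3 → fault, frames (3)
5 → fault, frames (3 5)
3 → hit
0 → fault, frames (5 3 0)
5 → hit
0 → hit
5 → hit
3 → hit
0 → hit
8 → fault, evict 5, frames (3 0 8)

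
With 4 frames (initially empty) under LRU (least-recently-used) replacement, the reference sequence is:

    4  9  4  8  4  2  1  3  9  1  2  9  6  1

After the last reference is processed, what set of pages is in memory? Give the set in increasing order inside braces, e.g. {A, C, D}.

{1, 2, 6, 9}

4 -> miss, frames [4]
9 -> miss, frames [4, 9]
4 -> hit
8 -> miss, frames [9, 4, 8]
4 -> hit
2 -> miss, frames [9, 8, 4, 2]
1 -> miss, evict 9, frames [8, 4, 2, 1]
3 -> miss, evict 8, frames [4, 2, 1, 3]
9 -> miss, evict 4, frames [2, 1, 3, 9]
1 -> hit
2 -> hit
9 -> hit
6 -> miss, evict 3, frames [1, 2, 9, 6]
1 -> hit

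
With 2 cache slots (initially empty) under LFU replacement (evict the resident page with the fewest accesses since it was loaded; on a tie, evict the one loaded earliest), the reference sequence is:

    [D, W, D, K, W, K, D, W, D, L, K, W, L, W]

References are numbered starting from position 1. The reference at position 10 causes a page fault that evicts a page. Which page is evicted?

W

pos 1: D -> fault, frames {D}
pos 2: W -> fault, frames {D,W}
pos 3: D -> hit
pos 4: K -> fault, evict W, frames {D,K}
pos 5: W -> fault, evict K, frames {D,W}
pos 6: K -> fault, evict W, frames {D,K}
pos 7: D -> hit
pos 8: W -> fault, evict K, frames {D,W}
pos 9: D -> hit
pos 10: L -> fault, evict W, frames {D,L}
At position 10, page W is evicted.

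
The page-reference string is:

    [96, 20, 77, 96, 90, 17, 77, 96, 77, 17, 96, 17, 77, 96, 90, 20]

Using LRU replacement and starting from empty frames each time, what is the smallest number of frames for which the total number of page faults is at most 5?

5

f=1: 16 faults
f=2: 14 faults
f=3: 9 faults
f=4: 6 faults
f=5: 5 faults
Smallest f with faults ≤ 5 is 5.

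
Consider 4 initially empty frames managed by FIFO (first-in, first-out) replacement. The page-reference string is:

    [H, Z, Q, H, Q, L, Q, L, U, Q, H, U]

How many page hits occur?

6

H → miss, frames {H}
Z → miss, frames {H,Z}
Q → miss, frames {H,Z,Q}
H → hit
Q → hit
L → miss, frames {H,Z,Q,L}
Q → hit
L → hit
U → miss, evict H, frames {Z,Q,L,U}
Q → hit
H → miss, evict Z, frames {Q,L,U,H}
U → hit
Hits: 6.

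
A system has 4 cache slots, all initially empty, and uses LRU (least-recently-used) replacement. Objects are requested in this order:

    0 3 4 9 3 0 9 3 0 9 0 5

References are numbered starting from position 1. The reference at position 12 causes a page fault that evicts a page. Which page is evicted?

4

pos 1: 0 -> fault, frames (0)
pos 2: 3 -> fault, frames (0 3)
pos 3: 4 -> fault, frames (0 3 4)
pos 4: 9 -> fault, frames (0 3 4 9)
pos 5: 3 -> hit
pos 6: 0 -> hit
pos 7: 9 -> hit
pos 8: 3 -> hit
pos 9: 0 -> hit
pos 10: 9 -> hit
pos 11: 0 -> hit
pos 12: 5 -> fault, evict 4, frames (3 9 0 5)
At position 12, page 4 is evicted.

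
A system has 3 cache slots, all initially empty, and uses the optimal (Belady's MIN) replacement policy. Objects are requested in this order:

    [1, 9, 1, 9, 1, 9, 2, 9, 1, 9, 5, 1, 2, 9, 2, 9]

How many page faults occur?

5

1 -> miss, frames (1)
9 -> miss, frames (1 9)
1 -> hit
9 -> hit
1 -> hit
9 -> hit
2 -> miss, frames (1 9 2)
9 -> hit
1 -> hit
9 -> hit
5 -> miss, evict 9, frames (1 2 5)
1 -> hit
2 -> hit
9 -> miss, evict 5, frames (1 2 9)
2 -> hit
9 -> hit
Page faults: 5.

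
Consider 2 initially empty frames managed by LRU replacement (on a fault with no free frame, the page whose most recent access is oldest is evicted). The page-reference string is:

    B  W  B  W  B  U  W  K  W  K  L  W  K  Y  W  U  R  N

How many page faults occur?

B → fault, frames {B}
W → fault, frames {B,W}
B → hit
W → hit
B → hit
U → fault, evict W, frames {B,U}
W → fault, evict B, frames {U,W}
K → fault, evict U, frames {W,K}
W → hit
K → hit
L → fault, evict W, frames {K,L}
W → fault, evict K, frames {L,W}
K → fault, evict L, frames {W,K}
Y → fault, evict W, frames {K,Y}
W → fault, evict K, frames {Y,W}
U → fault, evict Y, frames {W,U}
R → fault, evict W, frames {U,R}
N → fault, evict U, frames {R,N}
Page faults: 13.

13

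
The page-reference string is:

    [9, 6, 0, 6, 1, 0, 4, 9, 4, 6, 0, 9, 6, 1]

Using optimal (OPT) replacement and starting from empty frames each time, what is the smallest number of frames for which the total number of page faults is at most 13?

f=1: 14 faults
f=2: 10 faults
f=3: 7 faults
f=4: 6 faults
f=5: 5 faults
Smallest f with faults ≤ 13 is 2.

2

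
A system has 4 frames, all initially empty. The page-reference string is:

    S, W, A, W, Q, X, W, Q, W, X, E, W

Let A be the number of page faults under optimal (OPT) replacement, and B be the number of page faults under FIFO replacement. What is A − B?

Under OPT: F F F . F F . . . . F . → 6 faults.
Under FIFO: F F F . F F . . . . F F → 7 faults.
A − B = 6 − 7 = -1.

-1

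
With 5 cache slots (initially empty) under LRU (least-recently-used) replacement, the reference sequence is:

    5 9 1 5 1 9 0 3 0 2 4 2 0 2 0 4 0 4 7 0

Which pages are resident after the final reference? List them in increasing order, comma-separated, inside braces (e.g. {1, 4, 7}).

{0, 2, 3, 4, 7}

5 → miss, frames (5)
9 → miss, frames (5 9)
1 → miss, frames (5 9 1)
5 → hit
1 → hit
9 → hit
0 → miss, frames (5 1 9 0)
3 → miss, frames (5 1 9 0 3)
0 → hit
2 → miss, evict 5, frames (1 9 3 0 2)
4 → miss, evict 1, frames (9 3 0 2 4)
2 → hit
0 → hit
2 → hit
0 → hit
4 → hit
0 → hit
4 → hit
7 → miss, evict 9, frames (3 2 0 4 7)
0 → hit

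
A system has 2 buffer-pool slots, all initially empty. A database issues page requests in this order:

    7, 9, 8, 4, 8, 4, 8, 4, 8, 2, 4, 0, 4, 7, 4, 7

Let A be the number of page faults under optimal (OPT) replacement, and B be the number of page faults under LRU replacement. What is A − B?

Under OPT: F F F F . . . . . F . F . F . . → 7 faults.
Under LRU: F F F F . . . . . F F F . F . . → 8 faults.
A − B = 7 − 8 = -1.

-1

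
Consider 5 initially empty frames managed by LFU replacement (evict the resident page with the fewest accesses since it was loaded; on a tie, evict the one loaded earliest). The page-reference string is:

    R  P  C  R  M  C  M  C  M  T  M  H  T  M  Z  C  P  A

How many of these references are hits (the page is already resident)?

R -> fault, frames {R}
P -> fault, frames {R,P}
C -> fault, frames {R,P,C}
R -> hit
M -> fault, frames {R,P,C,M}
C -> hit
M -> hit
C -> hit
M -> hit
T -> fault, frames {R,P,C,M,T}
M -> hit
H -> fault, evict P, frames {R,C,M,T,H}
T -> hit
M -> hit
Z -> fault, evict H, frames {R,C,M,T,Z}
C -> hit
P -> fault, evict Z, frames {R,C,M,T,P}
A -> fault, evict P, frames {R,C,M,T,A}
Hits: 9.

9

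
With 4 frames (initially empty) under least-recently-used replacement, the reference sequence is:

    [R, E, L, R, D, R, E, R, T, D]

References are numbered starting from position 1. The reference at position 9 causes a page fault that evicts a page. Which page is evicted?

L

pos 1: R -> miss, frames {R}
pos 2: E -> miss, frames {R,E}
pos 3: L -> miss, frames {R,E,L}
pos 4: R -> hit
pos 5: D -> miss, frames {E,L,R,D}
pos 6: R -> hit
pos 7: E -> hit
pos 8: R -> hit
pos 9: T -> miss, evict L, frames {D,E,R,T}
At position 9, page L is evicted.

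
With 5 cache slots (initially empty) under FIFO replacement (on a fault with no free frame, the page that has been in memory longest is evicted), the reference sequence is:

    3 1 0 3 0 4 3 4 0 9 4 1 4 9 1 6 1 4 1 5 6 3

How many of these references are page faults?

8

3: miss, frames (3)
1: miss, frames (3 1)
0: miss, frames (3 1 0)
3: hit
0: hit
4: miss, frames (3 1 0 4)
3: hit
4: hit
0: hit
9: miss, frames (3 1 0 4 9)
4: hit
1: hit
4: hit
9: hit
1: hit
6: miss, evict 3, frames (1 0 4 9 6)
1: hit
4: hit
1: hit
5: miss, evict 1, frames (0 4 9 6 5)
6: hit
3: miss, evict 0, frames (4 9 6 5 3)
Page faults: 8.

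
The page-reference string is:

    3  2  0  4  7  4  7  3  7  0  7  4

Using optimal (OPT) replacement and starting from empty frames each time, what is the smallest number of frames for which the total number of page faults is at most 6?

f=1: 12 faults
f=2: 8 faults
f=3: 6 faults
f=4: 5 faults
f=5: 5 faults
Smallest f with faults ≤ 6 is 3.

3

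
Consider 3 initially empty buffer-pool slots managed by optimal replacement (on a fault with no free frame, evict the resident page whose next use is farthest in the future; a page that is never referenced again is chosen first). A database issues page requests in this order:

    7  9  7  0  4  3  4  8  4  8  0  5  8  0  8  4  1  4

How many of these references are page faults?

7 -> miss, frames (7)
9 -> miss, frames (7 9)
7 -> hit
0 -> miss, frames (7 9 0)
4 -> miss, evict 9, frames (7 0 4)
3 -> miss, evict 7, frames (0 4 3)
4 -> hit
8 -> miss, evict 3, frames (0 4 8)
4 -> hit
8 -> hit
0 -> hit
5 -> miss, evict 4, frames (0 8 5)
8 -> hit
0 -> hit
8 -> hit
4 -> miss, evict 5, frames (0 8 4)
1 -> miss, evict 8, frames (0 4 1)
4 -> hit
Page faults: 9.

9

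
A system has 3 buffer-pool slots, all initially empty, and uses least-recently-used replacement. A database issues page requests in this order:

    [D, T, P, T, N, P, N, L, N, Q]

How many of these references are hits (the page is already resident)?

D → fault, frames {D}
T → fault, frames {D,T}
P → fault, frames {D,T,P}
T → hit
N → fault, evict D, frames {P,T,N}
P → hit
N → hit
L → fault, evict T, frames {P,N,L}
N → hit
Q → fault, evict P, frames {L,N,Q}
Hits: 4.

4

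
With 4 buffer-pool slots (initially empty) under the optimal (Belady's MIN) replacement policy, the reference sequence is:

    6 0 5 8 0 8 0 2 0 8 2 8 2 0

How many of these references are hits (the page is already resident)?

6: fault, frames {6}
0: fault, frames {6,0}
5: fault, frames {6,0,5}
8: fault, frames {6,0,5,8}
0: hit
8: hit
0: hit
2: fault, evict 5, frames {6,0,8,2}
0: hit
8: hit
2: hit
8: hit
2: hit
0: hit
Hits: 9.

9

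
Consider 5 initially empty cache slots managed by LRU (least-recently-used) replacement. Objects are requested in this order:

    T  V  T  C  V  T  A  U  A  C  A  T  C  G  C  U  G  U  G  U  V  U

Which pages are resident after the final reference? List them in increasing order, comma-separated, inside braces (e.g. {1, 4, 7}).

{C, G, T, U, V}

T -> fault, frames [T]
V -> fault, frames [T, V]
T -> hit
C -> fault, frames [V, T, C]
V -> hit
T -> hit
A -> fault, frames [C, V, T, A]
U -> fault, frames [C, V, T, A, U]
A -> hit
C -> hit
A -> hit
T -> hit
C -> hit
G -> fault, evict V, frames [U, A, T, C, G]
C -> hit
U -> hit
G -> hit
U -> hit
G -> hit
U -> hit
V -> fault, evict A, frames [T, C, G, U, V]
U -> hit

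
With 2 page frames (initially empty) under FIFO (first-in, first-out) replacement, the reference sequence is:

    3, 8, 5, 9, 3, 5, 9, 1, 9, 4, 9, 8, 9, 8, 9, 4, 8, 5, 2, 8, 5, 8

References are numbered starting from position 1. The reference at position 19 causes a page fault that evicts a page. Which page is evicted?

4

pos 1: 3 → miss, frames (3)
pos 2: 8 → miss, frames (3 8)
pos 3: 5 → miss, evict 3, frames (8 5)
pos 4: 9 → miss, evict 8, frames (5 9)
pos 5: 3 → miss, evict 5, frames (9 3)
pos 6: 5 → miss, evict 9, frames (3 5)
pos 7: 9 → miss, evict 3, frames (5 9)
pos 8: 1 → miss, evict 5, frames (9 1)
pos 9: 9 → hit
pos 10: 4 → miss, evict 9, frames (1 4)
pos 11: 9 → miss, evict 1, frames (4 9)
pos 12: 8 → miss, evict 4, frames (9 8)
pos 13: 9 → hit
pos 14: 8 → hit
pos 15: 9 → hit
pos 16: 4 → miss, evict 9, frames (8 4)
pos 17: 8 → hit
pos 18: 5 → miss, evict 8, frames (4 5)
pos 19: 2 → miss, evict 4, frames (5 2)
At position 19, page 4 is evicted.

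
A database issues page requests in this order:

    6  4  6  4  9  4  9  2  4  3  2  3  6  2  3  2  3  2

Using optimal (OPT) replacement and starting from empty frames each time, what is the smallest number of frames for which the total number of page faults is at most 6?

f=1: 18 faults
f=2: 7 faults
f=3: 5 faults
f=4: 5 faults
f=5: 5 faults
Smallest f with faults ≤ 6 is 3.

3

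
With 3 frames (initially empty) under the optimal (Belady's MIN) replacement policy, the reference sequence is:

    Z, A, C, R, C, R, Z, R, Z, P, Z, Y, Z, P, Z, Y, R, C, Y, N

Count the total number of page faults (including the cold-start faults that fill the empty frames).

Z: miss, frames (Z)
A: miss, frames (Z A)
C: miss, frames (Z A C)
R: miss, evict A, frames (Z C R)
C: hit
R: hit
Z: hit
R: hit
Z: hit
P: miss, evict C, frames (Z R P)
Z: hit
Y: miss, evict R, frames (Z P Y)
Z: hit
P: hit
Z: hit
Y: hit
R: miss, evict P, frames (Z Y R)
C: miss, evict R, frames (Z Y C)
Y: hit
N: miss, evict C, frames (Z Y N)
Page faults: 9.

9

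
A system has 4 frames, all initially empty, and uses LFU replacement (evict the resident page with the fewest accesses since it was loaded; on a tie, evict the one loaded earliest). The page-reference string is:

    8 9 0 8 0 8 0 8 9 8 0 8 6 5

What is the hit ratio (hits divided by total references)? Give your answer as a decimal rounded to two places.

8: fault, frames [8]
9: fault, frames [8, 9]
0: fault, frames [8, 9, 0]
8: hit
0: hit
8: hit
0: hit
8: hit
9: hit
8: hit
0: hit
8: hit
6: fault, frames [8, 9, 0, 6]
5: fault, evict 6, frames [8, 9, 0, 5]
Hits: 9 of 14 references → 9/14 = 0.6429.

0.64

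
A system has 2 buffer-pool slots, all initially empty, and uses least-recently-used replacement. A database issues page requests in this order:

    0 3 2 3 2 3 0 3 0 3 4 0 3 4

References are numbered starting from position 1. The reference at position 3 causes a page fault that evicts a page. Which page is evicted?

pos 1: 0 -> miss, frames {0}
pos 2: 3 -> miss, frames {0,3}
pos 3: 2 -> miss, evict 0, frames {3,2}
At position 3, page 0 is evicted.

0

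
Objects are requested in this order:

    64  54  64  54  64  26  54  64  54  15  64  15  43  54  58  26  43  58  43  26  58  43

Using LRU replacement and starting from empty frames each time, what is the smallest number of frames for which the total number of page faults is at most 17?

2

f=1: 22 faults
f=2: 16 faults
f=3: 9 faults
f=4: 7 faults
f=5: 7 faults
f=6: 6 faults
Smallest f with faults ≤ 17 is 2.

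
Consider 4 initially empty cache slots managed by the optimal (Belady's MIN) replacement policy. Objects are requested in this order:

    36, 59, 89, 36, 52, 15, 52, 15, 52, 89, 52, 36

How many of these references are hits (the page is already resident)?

36: miss, frames {36}
59: miss, frames {36,59}
89: miss, frames {36,59,89}
36: hit
52: miss, frames {36,59,89,52}
15: miss, evict 59, frames {36,89,52,15}
52: hit
15: hit
52: hit
89: hit
52: hit
36: hit
Hits: 7.

7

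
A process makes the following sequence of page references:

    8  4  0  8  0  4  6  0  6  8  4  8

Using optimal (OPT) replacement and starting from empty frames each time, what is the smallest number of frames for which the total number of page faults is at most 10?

2

f=1: 12 faults
f=2: 7 faults
f=3: 5 faults
f=4: 4 faults
Smallest f with faults ≤ 10 is 2.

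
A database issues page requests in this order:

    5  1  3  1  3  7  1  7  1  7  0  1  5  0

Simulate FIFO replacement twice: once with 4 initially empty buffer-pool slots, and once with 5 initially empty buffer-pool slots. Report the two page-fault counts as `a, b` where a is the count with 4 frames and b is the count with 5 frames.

6, 5

4 frames: F F F . . F . . . . F . F . → 6 faults.
5 frames: F F F . . F . . . . F . . . → 5 faults.
5 < 6: adding a frame reduced faults, as is typical.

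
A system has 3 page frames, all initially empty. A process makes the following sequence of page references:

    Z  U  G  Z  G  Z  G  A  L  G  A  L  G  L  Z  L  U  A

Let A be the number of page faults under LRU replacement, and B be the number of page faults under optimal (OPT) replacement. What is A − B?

Under LRU: F F F . . . . F F . . . . . F . F F → 8 faults.
Under OPT: F F F . . . . F F . . . . . F . F . → 7 faults.
A − B = 8 − 7 = 1.

1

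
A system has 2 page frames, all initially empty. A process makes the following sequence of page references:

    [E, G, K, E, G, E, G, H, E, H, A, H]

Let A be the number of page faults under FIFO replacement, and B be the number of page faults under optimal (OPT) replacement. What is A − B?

3

Under FIFO: F F F F F . . F F . F F → 9 faults.
Under OPT: F F F . F . . F . . F . → 6 faults.
A − B = 9 − 6 = 3.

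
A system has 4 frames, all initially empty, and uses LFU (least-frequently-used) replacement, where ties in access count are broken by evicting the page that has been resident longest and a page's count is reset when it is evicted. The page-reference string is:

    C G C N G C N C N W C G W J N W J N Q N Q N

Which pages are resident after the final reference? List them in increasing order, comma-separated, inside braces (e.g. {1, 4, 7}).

{C, G, N, Q}

C: miss, frames (C)
G: miss, frames (C G)
C: hit
N: miss, frames (C G N)
G: hit
C: hit
N: hit
C: hit
N: hit
W: miss, frames (C G N W)
C: hit
G: hit
W: hit
J: miss, evict W, frames (C G N J)
N: hit
W: miss, evict J, frames (C G N W)
J: miss, evict W, frames (C G N J)
N: hit
Q: miss, evict J, frames (C G N Q)
N: hit
Q: hit
N: hit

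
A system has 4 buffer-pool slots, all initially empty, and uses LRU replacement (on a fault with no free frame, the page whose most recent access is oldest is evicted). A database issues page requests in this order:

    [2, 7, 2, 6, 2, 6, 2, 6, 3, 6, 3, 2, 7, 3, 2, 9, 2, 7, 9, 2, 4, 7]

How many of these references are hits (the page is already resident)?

16

2 → miss, frames [2]
7 → miss, frames [2, 7]
2 → hit
6 → miss, frames [7, 2, 6]
2 → hit
6 → hit
2 → hit
6 → hit
3 → miss, frames [7, 2, 6, 3]
6 → hit
3 → hit
2 → hit
7 → hit
3 → hit
2 → hit
9 → miss, evict 6, frames [7, 3, 2, 9]
2 → hit
7 → hit
9 → hit
2 → hit
4 → miss, evict 3, frames [7, 9, 2, 4]
7 → hit
Hits: 16.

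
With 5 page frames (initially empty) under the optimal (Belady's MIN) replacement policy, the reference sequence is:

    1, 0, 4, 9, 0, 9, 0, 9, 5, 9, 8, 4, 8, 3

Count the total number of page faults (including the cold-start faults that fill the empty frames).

1: fault, frames (1)
0: fault, frames (1 0)
4: fault, frames (1 0 4)
9: fault, frames (1 0 4 9)
0: hit
9: hit
0: hit
9: hit
5: fault, frames (1 0 4 9 5)
9: hit
8: fault, evict 5, frames (1 0 4 9 8)
4: hit
8: hit
3: fault, evict 8, frames (1 0 4 9 3)
Page faults: 7.

7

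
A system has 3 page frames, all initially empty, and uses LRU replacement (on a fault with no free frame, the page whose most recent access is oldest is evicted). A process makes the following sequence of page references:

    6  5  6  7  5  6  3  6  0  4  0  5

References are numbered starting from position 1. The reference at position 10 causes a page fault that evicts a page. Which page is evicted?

3

pos 1: 6 -> fault, frames {6}
pos 2: 5 -> fault, frames {6,5}
pos 3: 6 -> hit
pos 4: 7 -> fault, frames {5,6,7}
pos 5: 5 -> hit
pos 6: 6 -> hit
pos 7: 3 -> fault, evict 7, frames {5,6,3}
pos 8: 6 -> hit
pos 9: 0 -> fault, evict 5, frames {3,6,0}
pos 10: 4 -> fault, evict 3, frames {6,0,4}
At position 10, page 3 is evicted.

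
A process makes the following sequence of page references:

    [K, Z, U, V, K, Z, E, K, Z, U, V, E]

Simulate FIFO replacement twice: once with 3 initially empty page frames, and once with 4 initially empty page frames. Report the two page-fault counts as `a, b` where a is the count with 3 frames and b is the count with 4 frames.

9, 10

3 frames: F F F F F F F . . F F . → 9 faults.
4 frames: F F F F . . F F F F F F → 10 faults.
10 > 9: adding a frame increased faults — Belady's anomaly.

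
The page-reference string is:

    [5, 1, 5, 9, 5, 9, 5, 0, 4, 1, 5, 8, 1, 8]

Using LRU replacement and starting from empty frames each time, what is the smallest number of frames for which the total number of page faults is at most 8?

f=1: 14 faults
f=2: 9 faults
f=3: 8 faults
f=4: 7 faults
f=5: 6 faults
f=6: 6 faults
Smallest f with faults ≤ 8 is 3.

3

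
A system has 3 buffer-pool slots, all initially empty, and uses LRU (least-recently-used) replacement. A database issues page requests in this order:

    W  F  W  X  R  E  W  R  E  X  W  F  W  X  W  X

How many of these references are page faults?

9

W -> miss, frames {W}
F -> miss, frames {W,F}
W -> hit
X -> miss, frames {F,W,X}
R -> miss, evict F, frames {W,X,R}
E -> miss, evict W, frames {X,R,E}
W -> miss, evict X, frames {R,E,W}
R -> hit
E -> hit
X -> miss, evict W, frames {R,E,X}
W -> miss, evict R, frames {E,X,W}
F -> miss, evict E, frames {X,W,F}
W -> hit
X -> hit
W -> hit
X -> hit
Page faults: 9.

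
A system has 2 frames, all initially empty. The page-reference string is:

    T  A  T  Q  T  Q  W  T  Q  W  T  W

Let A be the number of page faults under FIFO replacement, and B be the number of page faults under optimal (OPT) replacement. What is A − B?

Under FIFO: F F . F F . F . F . F F → 8 faults.
Under OPT: F F . F . . F . F . F . → 6 faults.
A − B = 8 − 6 = 2.

2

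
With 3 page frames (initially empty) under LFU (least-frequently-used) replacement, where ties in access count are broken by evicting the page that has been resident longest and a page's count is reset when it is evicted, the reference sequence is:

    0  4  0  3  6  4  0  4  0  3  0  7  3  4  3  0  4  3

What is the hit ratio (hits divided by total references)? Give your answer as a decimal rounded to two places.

0 → fault, frames {0}
4 → fault, frames {0,4}
0 → hit
3 → fault, frames {0,4,3}
6 → fault, evict 4, frames {0,3,6}
4 → fault, evict 3, frames {0,6,4}
0 → hit
4 → hit
0 → hit
3 → fault, evict 6, frames {0,4,3}
0 → hit
7 → fault, evict 3, frames {0,4,7}
3 → fault, evict 7, frames {0,4,3}
4 → hit
3 → hit
0 → hit
4 → hit
3 → hit
Hits: 10 of 18 references → 10/18 = 0.5556.

0.56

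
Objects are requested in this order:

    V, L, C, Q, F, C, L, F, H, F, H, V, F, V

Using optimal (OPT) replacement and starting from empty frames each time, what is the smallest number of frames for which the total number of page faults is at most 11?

f=1: 14 faults
f=2: 8 faults
f=3: 7 faults
f=4: 6 faults
f=5: 6 faults
f=6: 6 faults
Smallest f with faults ≤ 11 is 2.

2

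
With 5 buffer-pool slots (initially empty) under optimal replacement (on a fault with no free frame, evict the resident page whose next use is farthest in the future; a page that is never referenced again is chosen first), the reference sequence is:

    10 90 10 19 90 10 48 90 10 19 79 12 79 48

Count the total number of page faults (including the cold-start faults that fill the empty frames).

6

10: miss, frames (10)
90: miss, frames (10 90)
10: hit
19: miss, frames (10 90 19)
90: hit
10: hit
48: miss, frames (10 90 19 48)
90: hit
10: hit
19: hit
79: miss, frames (10 90 19 48 79)
12: miss, evict 19, frames (10 90 48 79 12)
79: hit
48: hit
Page faults: 6.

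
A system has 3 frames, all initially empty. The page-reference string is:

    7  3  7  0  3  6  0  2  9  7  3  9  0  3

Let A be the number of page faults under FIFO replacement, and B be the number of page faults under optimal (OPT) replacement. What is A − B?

2

Under FIFO: F F . F . F . F F F F . F . → 9 faults.
Under OPT: F F . F . F . F F . F . . . → 7 faults.
A − B = 9 − 7 = 2.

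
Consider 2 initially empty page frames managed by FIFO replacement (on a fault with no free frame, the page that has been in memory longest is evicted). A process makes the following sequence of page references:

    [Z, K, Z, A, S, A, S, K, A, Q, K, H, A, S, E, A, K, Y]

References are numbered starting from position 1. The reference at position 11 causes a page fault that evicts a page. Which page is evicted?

pos 1: Z: fault, frames [Z]
pos 2: K: fault, frames [Z, K]
pos 3: Z: hit
pos 4: A: fault, evict Z, frames [K, A]
pos 5: S: fault, evict K, frames [A, S]
pos 6: A: hit
pos 7: S: hit
pos 8: K: fault, evict A, frames [S, K]
pos 9: A: fault, evict S, frames [K, A]
pos 10: Q: fault, evict K, frames [A, Q]
pos 11: K: fault, evict A, frames [Q, K]
At position 11, page A is evicted.

A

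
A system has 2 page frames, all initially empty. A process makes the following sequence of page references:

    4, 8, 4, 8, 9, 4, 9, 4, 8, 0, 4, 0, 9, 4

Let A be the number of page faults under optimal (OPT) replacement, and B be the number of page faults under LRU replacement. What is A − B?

Under OPT: F F . . F . . . F F . . F . → 6 faults.
Under LRU: F F . . F F . . F F F . F F → 9 faults.
A − B = 6 − 9 = -3.

-3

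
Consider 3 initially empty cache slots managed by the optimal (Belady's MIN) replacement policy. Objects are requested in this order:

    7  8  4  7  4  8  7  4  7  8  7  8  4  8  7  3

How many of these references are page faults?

4

7 -> fault, frames {7}
8 -> fault, frames {7,8}
4 -> fault, frames {7,8,4}
7 -> hit
4 -> hit
8 -> hit
7 -> hit
4 -> hit
7 -> hit
8 -> hit
7 -> hit
8 -> hit
4 -> hit
8 -> hit
7 -> hit
3 -> fault, evict 4, frames {7,8,3}
Page faults: 4.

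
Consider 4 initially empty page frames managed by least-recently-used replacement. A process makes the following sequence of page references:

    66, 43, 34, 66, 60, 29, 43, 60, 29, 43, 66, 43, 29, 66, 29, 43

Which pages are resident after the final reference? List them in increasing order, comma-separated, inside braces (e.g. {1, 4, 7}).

66 → fault, frames (66)
43 → fault, frames (66 43)
34 → fault, frames (66 43 34)
66 → hit
60 → fault, frames (43 34 66 60)
29 → fault, evict 43, frames (34 66 60 29)
43 → fault, evict 34, frames (66 60 29 43)
60 → hit
29 → hit
43 → hit
66 → hit
43 → hit
29 → hit
66 → hit
29 → hit
43 → hit

{29, 43, 60, 66}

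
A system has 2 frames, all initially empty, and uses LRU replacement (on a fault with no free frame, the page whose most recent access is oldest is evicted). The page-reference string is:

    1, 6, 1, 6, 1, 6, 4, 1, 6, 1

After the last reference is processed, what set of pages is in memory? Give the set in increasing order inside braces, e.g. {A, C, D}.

{1, 6}

1 -> fault, frames {1}
6 -> fault, frames {1,6}
1 -> hit
6 -> hit
1 -> hit
6 -> hit
4 -> fault, evict 1, frames {6,4}
1 -> fault, evict 6, frames {4,1}
6 -> fault, evict 4, frames {1,6}
1 -> hit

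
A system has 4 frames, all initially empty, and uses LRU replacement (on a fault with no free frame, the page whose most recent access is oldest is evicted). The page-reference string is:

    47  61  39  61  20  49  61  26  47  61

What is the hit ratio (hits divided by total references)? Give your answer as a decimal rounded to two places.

0.30

47 → fault, frames {47}
61 → fault, frames {47,61}
39 → fault, frames {47,61,39}
61 → hit
20 → fault, frames {47,39,61,20}
49 → fault, evict 47, frames {39,61,20,49}
61 → hit
26 → fault, evict 39, frames {20,49,61,26}
47 → fault, evict 20, frames {49,61,26,47}
61 → hit
Hits: 3 of 10 references → 3/10 = 0.3000.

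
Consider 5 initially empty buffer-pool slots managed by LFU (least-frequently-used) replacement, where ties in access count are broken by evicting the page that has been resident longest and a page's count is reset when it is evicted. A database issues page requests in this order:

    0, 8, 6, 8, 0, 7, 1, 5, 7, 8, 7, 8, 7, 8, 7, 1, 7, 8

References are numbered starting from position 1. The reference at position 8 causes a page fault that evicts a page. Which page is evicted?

6

pos 1: 0 → fault, frames [0]
pos 2: 8 → fault, frames [0, 8]
pos 3: 6 → fault, frames [0, 8, 6]
pos 4: 8 → hit
pos 5: 0 → hit
pos 6: 7 → fault, frames [0, 8, 6, 7]
pos 7: 1 → fault, frames [0, 8, 6, 7, 1]
pos 8: 5 → fault, evict 6, frames [0, 8, 7, 1, 5]
At position 8, page 6 is evicted.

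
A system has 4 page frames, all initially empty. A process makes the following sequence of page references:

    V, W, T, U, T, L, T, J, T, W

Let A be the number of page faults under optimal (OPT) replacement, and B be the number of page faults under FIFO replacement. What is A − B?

-1

Under OPT: F F F F . F . F . . → 6 faults.
Under FIFO: F F F F . F . F . F → 7 faults.
A − B = 6 − 7 = -1.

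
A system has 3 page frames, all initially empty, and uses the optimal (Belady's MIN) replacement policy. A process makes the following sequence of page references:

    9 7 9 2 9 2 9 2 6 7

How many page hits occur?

6

9: fault, frames {9}
7: fault, frames {9,7}
9: hit
2: fault, frames {9,7,2}
9: hit
2: hit
9: hit
2: hit
6: fault, evict 2, frames {9,7,6}
7: hit
Hits: 6.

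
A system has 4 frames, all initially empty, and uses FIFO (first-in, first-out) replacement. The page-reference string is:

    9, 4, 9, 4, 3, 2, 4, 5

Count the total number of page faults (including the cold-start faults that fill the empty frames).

5

9 -> fault, frames {9}
4 -> fault, frames {9,4}
9 -> hit
4 -> hit
3 -> fault, frames {9,4,3}
2 -> fault, frames {9,4,3,2}
4 -> hit
5 -> fault, evict 9, frames {4,3,2,5}
Page faults: 5.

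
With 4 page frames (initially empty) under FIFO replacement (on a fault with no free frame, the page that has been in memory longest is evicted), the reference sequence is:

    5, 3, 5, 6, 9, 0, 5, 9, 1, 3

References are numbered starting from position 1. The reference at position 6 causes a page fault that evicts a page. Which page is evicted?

pos 1: 5 -> miss, frames [5]
pos 2: 3 -> miss, frames [5, 3]
pos 3: 5 -> hit
pos 4: 6 -> miss, frames [5, 3, 6]
pos 5: 9 -> miss, frames [5, 3, 6, 9]
pos 6: 0 -> miss, evict 5, frames [3, 6, 9, 0]
At position 6, page 5 is evicted.

5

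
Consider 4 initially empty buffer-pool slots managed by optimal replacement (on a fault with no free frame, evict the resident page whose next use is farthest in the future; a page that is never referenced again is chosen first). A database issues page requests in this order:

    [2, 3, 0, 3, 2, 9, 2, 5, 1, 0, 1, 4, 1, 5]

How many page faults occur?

2 → fault, frames [2]
3 → fault, frames [2, 3]
0 → fault, frames [2, 3, 0]
3 → hit
2 → hit
9 → fault, frames [2, 3, 0, 9]
2 → hit
5 → fault, evict 9, frames [2, 3, 0, 5]
1 → fault, evict 3, frames [2, 0, 5, 1]
0 → hit
1 → hit
4 → fault, evict 0, frames [2, 5, 1, 4]
1 → hit
5 → hit
Page faults: 7.

7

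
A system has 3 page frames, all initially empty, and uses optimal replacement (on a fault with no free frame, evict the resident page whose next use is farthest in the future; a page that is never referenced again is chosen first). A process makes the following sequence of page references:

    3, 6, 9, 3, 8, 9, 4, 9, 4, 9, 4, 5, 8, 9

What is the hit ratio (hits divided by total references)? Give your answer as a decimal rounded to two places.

3 -> miss, frames [3]
6 -> miss, frames [3, 6]
9 -> miss, frames [3, 6, 9]
3 -> hit
8 -> miss, evict 6, frames [3, 9, 8]
9 -> hit
4 -> miss, evict 3, frames [9, 8, 4]
9 -> hit
4 -> hit
9 -> hit
4 -> hit
5 -> miss, evict 4, frames [9, 8, 5]
8 -> hit
9 -> hit
Hits: 8 of 14 references → 8/14 = 0.5714.

0.57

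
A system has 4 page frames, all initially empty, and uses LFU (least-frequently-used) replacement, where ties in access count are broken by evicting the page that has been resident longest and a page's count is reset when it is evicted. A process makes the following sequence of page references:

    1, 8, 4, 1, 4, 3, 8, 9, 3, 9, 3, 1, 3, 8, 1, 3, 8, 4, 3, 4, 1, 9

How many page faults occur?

1 -> fault, frames (1)
8 -> fault, frames (1 8)
4 -> fault, frames (1 8 4)
1 -> hit
4 -> hit
3 -> fault, frames (1 8 4 3)
8 -> hit
9 -> fault, evict 3, frames (1 8 4 9)
3 -> fault, evict 9, frames (1 8 4 3)
9 -> fault, evict 3, frames (1 8 4 9)
3 -> fault, evict 9, frames (1 8 4 3)
1 -> hit
3 -> hit
8 -> hit
1 -> hit
3 -> hit
8 -> hit
4 -> hit
3 -> hit
4 -> hit
1 -> hit
9 -> fault, evict 8, frames (1 4 3 9)
Page faults: 9.

9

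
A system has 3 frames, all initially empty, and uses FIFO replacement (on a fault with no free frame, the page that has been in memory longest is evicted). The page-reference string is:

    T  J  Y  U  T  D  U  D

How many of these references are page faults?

T: miss, frames (T)
J: miss, frames (T J)
Y: miss, frames (T J Y)
U: miss, evict T, frames (J Y U)
T: miss, evict J, frames (Y U T)
D: miss, evict Y, frames (U T D)
U: hit
D: hit
Page faults: 6.

6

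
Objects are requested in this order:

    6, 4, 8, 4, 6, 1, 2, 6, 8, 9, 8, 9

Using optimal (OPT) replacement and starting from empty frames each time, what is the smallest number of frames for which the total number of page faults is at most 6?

f=1: 12 faults
f=2: 8 faults
f=3: 6 faults
f=4: 6 faults
f=5: 6 faults
f=6: 6 faults
Smallest f with faults ≤ 6 is 3.

3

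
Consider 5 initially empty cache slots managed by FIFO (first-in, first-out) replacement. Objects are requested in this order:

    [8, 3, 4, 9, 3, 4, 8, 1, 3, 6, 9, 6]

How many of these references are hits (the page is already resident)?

8 → fault, frames {8}
3 → fault, frames {8,3}
4 → fault, frames {8,3,4}
9 → fault, frames {8,3,4,9}
3 → hit
4 → hit
8 → hit
1 → fault, frames {8,3,4,9,1}
3 → hit
6 → fault, evict 8, frames {3,4,9,1,6}
9 → hit
6 → hit
Hits: 6.

6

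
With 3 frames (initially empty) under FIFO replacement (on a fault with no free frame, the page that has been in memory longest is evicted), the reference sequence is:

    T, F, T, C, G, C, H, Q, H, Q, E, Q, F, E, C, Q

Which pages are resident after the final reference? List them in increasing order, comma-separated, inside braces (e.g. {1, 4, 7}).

{C, F, Q}

T -> miss, frames [T]
F -> miss, frames [T, F]
T -> hit
C -> miss, frames [T, F, C]
G -> miss, evict T, frames [F, C, G]
C -> hit
H -> miss, evict F, frames [C, G, H]
Q -> miss, evict C, frames [G, H, Q]
H -> hit
Q -> hit
E -> miss, evict G, frames [H, Q, E]
Q -> hit
F -> miss, evict H, frames [Q, E, F]
E -> hit
C -> miss, evict Q, frames [E, F, C]
Q -> miss, evict E, frames [F, C, Q]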